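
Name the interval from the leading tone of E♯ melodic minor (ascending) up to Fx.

minor third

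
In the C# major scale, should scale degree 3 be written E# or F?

E#

Each scale degree takes a distinct letter name. Degree 3 of a scale on C must use the letter E.
E# and F are enharmonically the same pitch, but only E# uses the letter E, so it is the correct spelling here.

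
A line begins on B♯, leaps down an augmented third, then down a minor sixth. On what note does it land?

An augmented third down from B# is G (letter G, 5 semitones down).
A minor sixth down from G is B (letter B, 8 semitones down).

B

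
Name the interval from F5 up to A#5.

The letter names run F→A, a span of 2 letter steps, so the interval is some kind of third.
F to A# is 5 semitones. A major third is 4, so 5 makes it augmented.

augmented third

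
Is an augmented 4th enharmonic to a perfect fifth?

No

An augmented fourth spans 6 semitones; a perfect fifth spans 7.
The spans differ, so they are not enharmonic equivalents.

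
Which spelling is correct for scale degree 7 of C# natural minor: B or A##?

Each scale degree takes a distinct letter name. Degree 7 of a scale on C must use the letter B.
B and A## are enharmonically the same pitch, but only B uses the letter B, so it is the correct spelling here.

B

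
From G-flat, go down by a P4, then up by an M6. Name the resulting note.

A perfect fourth down from Gb is Db (letter D, 5 semitones down).
A major sixth up from Db is Bb (letter B, 9 semitones up).

Bb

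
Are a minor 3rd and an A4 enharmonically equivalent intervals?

No

A minor third spans 3 semitones; an augmented fourth spans 6.
The spans differ, so they are not enharmonic equivalents.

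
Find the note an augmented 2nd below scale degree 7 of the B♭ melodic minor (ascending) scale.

Gb

Scale degree 7 of Bb melodic minor (ascending) is A.
An augmented second (3 semitones) below A lands on the letter G, giving Gb.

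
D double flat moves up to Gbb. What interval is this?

perfect fourth

Counting letters D–E–F–G gives a fourth.
Dbb→Gbb = 5 semitones, exactly the perfect fourth.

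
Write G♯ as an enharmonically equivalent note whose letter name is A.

Ab

Plain A sits 1 semitone above G#, so on the letter A the same pitch needs a flat: Ab.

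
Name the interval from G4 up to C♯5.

augmented fourth

The letter names run G→C, a span of 3 letter steps, so the interval is some kind of fourth.
G to C# is 6 semitones. A perfect fourth is 5, so 6 makes it augmented.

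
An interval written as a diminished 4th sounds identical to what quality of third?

A diminished fourth spans 4 semitones.
A third spanning 4 semitones is major (the major third is 4).

major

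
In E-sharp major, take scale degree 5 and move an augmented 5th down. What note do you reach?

Scale degree 5 of E# major is B#.
An augmented fifth (8 semitones) below B# lands on the letter E, giving E.

E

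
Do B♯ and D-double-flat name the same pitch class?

Yes

B# = pitch class 0 and Dbb = pitch class 0 — the same pitch class, so they are enharmonic equivalents.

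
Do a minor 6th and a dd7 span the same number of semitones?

A minor sixth spans 8 semitones; a doubly diminished seventh spans 8.
They are enharmonically equivalent.

Yes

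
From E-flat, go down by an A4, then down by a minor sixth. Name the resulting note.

Db

An augmented fourth down from Eb is Bbb (letter B, 6 semitones down).
A minor sixth down from Bbb is Db (letter D, 8 semitones down).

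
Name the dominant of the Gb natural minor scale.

Degree 5 takes the letter 4 steps above G, which is D.
In natural minor, degree 5 sits 7 semitones above the tonic. Gb + 7 semitones is pitch class 1, spelled on D as Db.

Db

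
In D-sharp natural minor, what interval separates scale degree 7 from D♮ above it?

minor second

Scale degree 7 of D# natural minor is C#.
C# up to D: letters C→D make it a second; 1 semitone makes it minor.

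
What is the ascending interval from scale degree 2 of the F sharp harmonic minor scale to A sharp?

Scale degree 2 of F# harmonic minor is G#.
G# up to A#: letters G→A make it a second; 2 semitones makes it major.

major second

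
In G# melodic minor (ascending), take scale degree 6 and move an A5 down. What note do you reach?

Scale degree 6 of G# melodic minor (ascending) is E#.
An augmented fifth (8 semitones) below E# lands on the letter A, giving A.

A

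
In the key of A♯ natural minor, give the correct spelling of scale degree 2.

B#

Degree 2 takes the letter 1 step above A, which is B.
In natural minor, degree 2 sits 2 semitones above the tonic. A# + 2 semitones is pitch class 0, spelled on B as B#.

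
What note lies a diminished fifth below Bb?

E

A fifth below B lands on the letter E.
A diminished fifth spans 6 semitones, so Bb moves to pitch class 4. On the letter E that is E.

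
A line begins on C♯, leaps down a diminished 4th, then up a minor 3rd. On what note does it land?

B#

A diminished fourth down from C# is G## (letter G, 4 semitones down).
A minor third up from G## is B# (letter B, 3 semitones up).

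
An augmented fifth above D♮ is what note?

A fifth above D lands on the letter A.
An augmented fifth spans 8 semitones, so D moves to pitch class 10. On the letter A that is A#.

A#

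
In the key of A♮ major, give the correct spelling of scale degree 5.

E

The A major scale runs A B C# D E F# G#.
Degree 5 is E.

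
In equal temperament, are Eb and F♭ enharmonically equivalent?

Eb is pitch class 3; Fb is pitch class 4.
The pitch classes differ (3 vs. 4), so they are not enharmonic equivalents.

No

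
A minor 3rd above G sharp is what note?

G up a major third is B, so the target letter is B.
From G#, a minor third is 3 semitones up: B.

B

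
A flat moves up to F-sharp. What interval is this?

augmented sixth

The letter names run A→F, a span of 5 letter steps, so the interval is some kind of sixth.
Ab to F# is 10 semitones. A major sixth is 9, so 10 makes it augmented.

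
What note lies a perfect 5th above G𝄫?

Dbb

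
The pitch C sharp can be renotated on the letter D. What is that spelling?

C# is pitch class 1. The letter D alone is pitch class 2.
To reach pitch class 1 from D requires an offset of -1 semitone, i.e. flat: Db.

Db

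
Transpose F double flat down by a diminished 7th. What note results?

Gb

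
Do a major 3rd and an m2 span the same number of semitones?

A major third spans 4 semitones; a minor second spans 1.
The spans differ, so they are not enharmonic equivalents.

No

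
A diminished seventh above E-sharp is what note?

E up a major seventh is D#, so the target letter is D.
From E#, a diminished seventh is 9 semitones up: D.

D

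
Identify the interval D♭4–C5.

major seventh

The letter names run D→C, a span of 6 letter steps, so the interval is some kind of seventh.
Db to C is 11 semitones. A major seventh is 11, so 11 makes it major.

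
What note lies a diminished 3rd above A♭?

A third above A lands on the letter C.
A diminished third spans 2 semitones, so Ab moves to pitch class 10. On the letter C that is Cbb.

Cbb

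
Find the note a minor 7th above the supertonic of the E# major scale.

The supertonic of E# major is F##.
A minor seventh (10 semitones) above F## lands on the letter E, giving E#.

E#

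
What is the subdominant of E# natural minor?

A#

Degree 4 takes the letter 3 steps above E, which is A.
In natural minor, degree 4 sits 5 semitones above the tonic. E# + 5 semitones is pitch class 10, spelled on A as A#.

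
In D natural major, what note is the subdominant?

G

The D major scale runs D E F# G A B C#.
Degree 4 is G.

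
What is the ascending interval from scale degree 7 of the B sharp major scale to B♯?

minor second

Scale degree 7 of B# major is A##.
A## up to B#: letters A→B make it a second; 1 semitone makes it minor.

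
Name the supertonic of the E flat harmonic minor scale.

F

Degree 2 takes the letter 1 step above E, which is F.
In harmonic minor, degree 2 sits 2 semitones above the tonic. Eb + 2 semitones is pitch class 5, spelled on F as F.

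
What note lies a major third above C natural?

A third above C lands on the letter E.
A major third spans 4 semitones, so C moves to pitch class 4. On the letter E that is E.

E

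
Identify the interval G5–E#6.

Counting letters G–A–B–C–D–E gives a sixth.
G→E# = 10 semitones, 1 wider than the major sixth (9), so augmented.

augmented sixth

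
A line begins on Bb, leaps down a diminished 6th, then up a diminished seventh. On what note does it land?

A diminished sixth down from Bb is D# (letter D, 7 semitones down).
A diminished seventh up from D# is C (letter C, 9 semitones up).

C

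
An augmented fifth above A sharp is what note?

E##

A fifth above A lands on the letter E.
An augmented fifth spans 8 semitones, so A# moves to pitch class 6. On the letter E that is E##.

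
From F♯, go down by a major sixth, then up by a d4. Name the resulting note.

Db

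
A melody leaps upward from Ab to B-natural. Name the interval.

The letter names run A→B, a span of 1 letter step, so the interval is some kind of second.
Ab to B is 3 semitones. A major second is 2, so 3 makes it augmented.

augmented second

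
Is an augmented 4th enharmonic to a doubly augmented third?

Yes

An augmented fourth spans 6 semitones; a doubly augmented third spans 6.
They are enharmonically equivalent.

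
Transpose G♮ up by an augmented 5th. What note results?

D#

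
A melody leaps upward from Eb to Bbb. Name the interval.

diminished fifth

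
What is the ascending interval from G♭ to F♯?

augmented seventh

Counting letters G–A–B–C–D–E–F gives a seventh.
Gb→F# = 12 semitones, 1 wider than the major seventh (11), so augmented.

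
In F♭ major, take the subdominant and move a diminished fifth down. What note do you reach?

Eb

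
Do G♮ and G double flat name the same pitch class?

G is pitch class 7; Gbb is pitch class 5.
The pitch classes differ (7 vs. 5), so they are not enharmonic equivalents.

No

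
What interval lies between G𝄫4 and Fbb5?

minor seventh

Counting letters G–A–B–C–D–E–F gives a seventh.
Gbb→Fbb = 10 semitones, 1 narrower than the major seventh (11), so minor.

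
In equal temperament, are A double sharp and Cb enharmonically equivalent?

A## is pitch class 11; Cb is pitch class 11.
All spellings map to pitch class 11, so they are enharmonically equivalent.

Yes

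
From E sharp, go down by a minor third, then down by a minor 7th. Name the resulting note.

A minor third down from E# is C## (letter C, 3 semitones down).
A minor seventh down from C## is D## (letter D, 10 semitones down).

D##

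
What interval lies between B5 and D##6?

augmented third

Counting letters B–C–D gives a third.
B→D## = 5 semitones, 1 wider than the major third (4), so augmented.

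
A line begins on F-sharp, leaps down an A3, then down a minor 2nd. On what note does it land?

C

An augmented third down from F# is Db (letter D, 5 semitones down).
A minor second down from Db is C (letter C, 1 semitone down).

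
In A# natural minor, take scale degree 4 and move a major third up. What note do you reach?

F##

Scale degree 4 of A# natural minor is D#.
A major third (4 semitones) above D# lands on the letter F, giving F##.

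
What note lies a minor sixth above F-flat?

F up a major sixth is D, so the target letter is D.
From Fb, a minor sixth is 8 semitones up: Dbb.

Dbb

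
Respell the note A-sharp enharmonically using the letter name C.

Cbb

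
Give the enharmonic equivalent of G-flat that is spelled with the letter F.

Gb is pitch class 6. The letter F alone is pitch class 5.
To reach pitch class 6 from F requires an offset of +1 semitone, i.e. sharp: F#.

F#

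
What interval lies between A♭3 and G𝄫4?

Counting letters A–B–C–D–E–F–G gives a seventh.
Ab→Gbb = 9 semitones, 2 narrower than the major seventh (11), so diminished.

diminished seventh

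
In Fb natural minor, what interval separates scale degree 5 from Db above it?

major second

Scale degree 5 of Fb natural minor is Cb.
Cb up to Db: letters C→D make it a second; 2 semitones makes it major.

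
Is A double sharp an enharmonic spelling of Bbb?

A## is pitch class 11; Bbb is pitch class 9.
The pitch classes differ (11 vs. 9), so they are not enharmonic equivalents.

No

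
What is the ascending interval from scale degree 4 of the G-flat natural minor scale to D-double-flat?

Scale degree 4 of Gb natural minor is Cb.
Cb up to Dbb: letters C→D make it a second; 1 semitone makes it minor.

minor second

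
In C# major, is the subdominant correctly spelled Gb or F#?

F#

Each scale degree takes a distinct letter name. Degree 4 of a scale on C must use the letter F.
F# and Gb are enharmonically the same pitch, but only F# uses the letter F, so it is the correct spelling here.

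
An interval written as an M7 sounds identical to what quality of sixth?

A major seventh spans 11 semitones.
A sixth spanning 11 semitones is doubly augmented (the major sixth is 9).

doubly augmented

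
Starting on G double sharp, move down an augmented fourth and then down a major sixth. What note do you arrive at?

An augmented fourth down from G## is D# (letter D, 6 semitones down).
A major sixth down from D# is F# (letter F, 9 semitones down).

F#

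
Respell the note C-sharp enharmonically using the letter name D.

Db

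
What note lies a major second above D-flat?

A second above D lands on the letter E.
A major second spans 2 semitones, so Db moves to pitch class 3. On the letter E that is Eb.

Eb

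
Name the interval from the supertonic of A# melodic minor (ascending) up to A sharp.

The supertonic of A# melodic minor (ascending) is B#.
B# up to A#: letters B→A make it a seventh; 10 semitones makes it minor.

minor seventh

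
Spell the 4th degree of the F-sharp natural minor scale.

The F# natural minor scale runs F# G# A B C# D E.
Degree 4 is B.

B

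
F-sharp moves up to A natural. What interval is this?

The letter names run F→A, a span of 2 letter steps, so the interval is some kind of third.
F# to A is 3 semitones. A major third is 4, so 3 makes it minor.

minor third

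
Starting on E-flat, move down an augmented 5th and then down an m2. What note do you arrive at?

Gb

An augmented fifth down from Eb is Abb (letter A, 8 semitones down).
A minor second down from Abb is Gb (letter G, 1 semitone down).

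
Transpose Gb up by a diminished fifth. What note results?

Dbb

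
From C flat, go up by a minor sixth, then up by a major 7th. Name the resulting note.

Gb

A minor sixth up from Cb is Abb (letter A, 8 semitones up).
A major seventh up from Abb is Gb (letter G, 11 semitones up).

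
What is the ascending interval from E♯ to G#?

The letter names run E→G, a span of 2 letter steps, so the interval is some kind of third.
E# to G# is 3 semitones. A major third is 4, so 3 makes it minor.

minor third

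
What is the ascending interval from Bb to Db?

The letter names run B→D, a span of 2 letter steps, so the interval is some kind of third.
Bb to Db is 3 semitones. A major third is 4, so 3 makes it minor.

minor third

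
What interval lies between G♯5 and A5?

The letter names run G→A, a span of 1 letter step, so the interval is some kind of second.
G# to A is 1 semitone. A major second is 2, so 1 makes it minor.

minor second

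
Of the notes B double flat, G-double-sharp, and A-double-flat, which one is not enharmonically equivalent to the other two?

In 12-tone equal temperament, enharmonic equivalents share a pitch class. Bbb is pitch class 9; G## is pitch class 9; Abb is pitch class 7.
Bbb and G## share pitch class 9, while Abb is pitch class 7.

Abb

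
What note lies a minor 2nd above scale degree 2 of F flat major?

Abb

Scale degree 2 of Fb major is Gb.
A minor second (1 semitone) above Gb lands on the letter A, giving Abb.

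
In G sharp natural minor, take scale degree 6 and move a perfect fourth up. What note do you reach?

Scale degree 6 of G# natural minor is E.
A perfect fourth (5 semitones) above E lands on the letter A, giving A.

A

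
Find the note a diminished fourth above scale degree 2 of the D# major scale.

A

Scale degree 2 of D# major is E#.
A diminished fourth (4 semitones) above E# lands on the letter A, giving A.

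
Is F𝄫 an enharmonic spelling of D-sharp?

Fbb is pitch class 3; D# is pitch class 3.
All spellings map to pitch class 3, so they are enharmonically equivalent.

Yes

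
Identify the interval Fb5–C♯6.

Counting letters F–G–A–B–C gives a fifth.
Fb→C# = 9 semitones, 2 wider than the perfect fifth (7), so doubly augmented.

doubly augmented fifth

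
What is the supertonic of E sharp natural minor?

F##

The E# natural minor scale runs E# F## G# A# B# C# D#.
Degree 2 is F##.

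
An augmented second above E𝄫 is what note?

F

E up a major second is F#, so the target letter is F.
From Ebb, an augmented second is 3 semitones up: F.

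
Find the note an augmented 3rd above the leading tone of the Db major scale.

The leading tone of Db major is C.
An augmented third (5 semitones) above C lands on the letter E, giving E#.

E#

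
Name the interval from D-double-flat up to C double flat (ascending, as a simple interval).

The letter names run D→C, a span of 6 letter steps, so the interval is some kind of seventh.
Dbb to Cbb is 10 semitones. A major seventh is 11, so 10 makes it minor.

minor seventh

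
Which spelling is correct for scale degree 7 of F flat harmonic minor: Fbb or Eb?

Each scale degree takes a distinct letter name. Degree 7 of a scale on F must use the letter E.
Eb and Fbb are enharmonically the same pitch, but only Eb uses the letter E, so it is the correct spelling here.

Eb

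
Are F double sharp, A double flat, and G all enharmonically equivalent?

Yes

F## = pitch class 7 and Abb = pitch class 7 and G = pitch class 7 — the same pitch class, so they are enharmonic equivalents.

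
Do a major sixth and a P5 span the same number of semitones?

A major sixth spans 9 semitones; a perfect fifth spans 7.
The spans differ, so they are not enharmonic equivalents.

No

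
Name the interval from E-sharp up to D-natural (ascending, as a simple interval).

diminished seventh

Counting letters E–F–G–A–B–C–D gives a seventh.
E#→D = 9 semitones, 2 narrower than the major seventh (11), so diminished.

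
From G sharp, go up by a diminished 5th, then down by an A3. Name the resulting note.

Bbb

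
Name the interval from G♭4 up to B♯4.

The letter names run G→B, a span of 2 letter steps, so the interval is some kind of third.
Gb to B# is 6 semitones. A major third is 4, so 6 makes it doubly augmented.

doubly augmented third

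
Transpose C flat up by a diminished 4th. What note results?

Fbb

A fourth above C lands on the letter F.
A diminished fourth spans 4 semitones, so Cb moves to pitch class 3. On the letter F that is Fbb.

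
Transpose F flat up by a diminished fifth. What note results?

F up a perfect fifth is C, so the target letter is C.
From Fb, a diminished fifth is 6 semitones up: Cbb.

Cbb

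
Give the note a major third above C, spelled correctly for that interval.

E

C up a major third is E, so the target letter is E.
From C, a major third is 4 semitones up: E.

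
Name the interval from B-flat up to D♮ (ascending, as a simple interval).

The letter names run B→D, a span of 2 letter steps, so the interval is some kind of third.
Bb to D is 4 semitones. A major third is 4, so 4 makes it major.

major third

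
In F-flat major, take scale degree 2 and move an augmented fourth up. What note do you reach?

C

Scale degree 2 of Fb major is Gb.
An augmented fourth (6 semitones) above Gb lands on the letter C, giving C.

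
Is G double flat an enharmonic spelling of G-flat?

Two spellings are enharmonically equivalent only if they share a pitch class.
Here Gbb → 5, Gb → 6; 5 ≠ 6, so they are not.

No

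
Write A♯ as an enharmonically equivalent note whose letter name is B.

Bb

A# is pitch class 10. The letter B alone is pitch class 11.
To reach pitch class 10 from B requires an offset of -1 semitone, i.e. flat: Bb.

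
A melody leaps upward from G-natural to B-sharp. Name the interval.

augmented third

The letter names run G→B, a span of 2 letter steps, so the interval is some kind of third.
G to B# is 5 semitones. A major third is 4, so 5 makes it augmented.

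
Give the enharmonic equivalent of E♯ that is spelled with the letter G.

Plain G sits 2 semitones above E#, so on the letter G the same pitch needs a double flat: Gbb.

Gbb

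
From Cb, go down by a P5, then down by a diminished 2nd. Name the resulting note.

A perfect fifth down from Cb is Fb (letter F, 7 semitones down).
A diminished second down from Fb is E (letter E, 0 semitones down).

E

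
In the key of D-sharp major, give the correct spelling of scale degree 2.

E#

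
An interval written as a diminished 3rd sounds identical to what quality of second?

A diminished third spans 2 semitones.
A second spanning 2 semitones is major (the major second is 2).

major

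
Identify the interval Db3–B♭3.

major sixth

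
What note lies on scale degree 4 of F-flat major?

Degree 4 takes the letter 3 steps above F, which is B.
In major, degree 4 sits 5 semitones above the tonic. Fb + 5 semitones is pitch class 9, spelled on B as Bbb.

Bbb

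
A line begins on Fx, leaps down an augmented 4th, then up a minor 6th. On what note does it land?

An augmented fourth down from F## is C# (letter C, 6 semitones down).
A minor sixth up from C# is A (letter A, 8 semitones up).

A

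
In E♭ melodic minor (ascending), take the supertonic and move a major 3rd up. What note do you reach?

A

The supertonic of Eb melodic minor (ascending) is F.
A major third (4 semitones) above F lands on the letter A, giving A.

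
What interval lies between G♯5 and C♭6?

doubly diminished fourth

Counting letters G–A–B–C gives a fourth.
G#→Cb = 3 semitones, 2 narrower than the perfect fourth (5), so doubly diminished.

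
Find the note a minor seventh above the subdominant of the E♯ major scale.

The subdominant of E# major is A#.
A minor seventh (10 semitones) above A# lands on the letter G, giving G#.

G#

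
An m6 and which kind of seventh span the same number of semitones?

doubly diminished

A minor sixth spans 8 semitones.
A seventh spanning 8 semitones is doubly diminished (the major seventh is 11).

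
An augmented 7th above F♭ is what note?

F up a major seventh is E, so the target letter is E.
From Fb, an augmented seventh is 12 semitones up: E.

E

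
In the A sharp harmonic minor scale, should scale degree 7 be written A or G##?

Each scale degree takes a distinct letter name. Degree 7 of a scale on A must use the letter G.
G## and A are enharmonically the same pitch, but only G## uses the letter G, so it is the correct spelling here.

G##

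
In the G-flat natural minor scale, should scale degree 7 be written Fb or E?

Fb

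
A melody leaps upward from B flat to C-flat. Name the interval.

minor second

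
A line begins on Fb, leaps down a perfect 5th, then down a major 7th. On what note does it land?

Cbb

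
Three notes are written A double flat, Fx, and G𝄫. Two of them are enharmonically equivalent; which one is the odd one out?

In 12-tone equal temperament, enharmonic equivalents share a pitch class. Abb is pitch class 7; F## is pitch class 7; Gbb is pitch class 5.
Abb and F## share pitch class 7, while Gbb is pitch class 5.

Gbb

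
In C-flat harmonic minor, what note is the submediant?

The Cb harmonic minor scale runs Cb Db Ebb Fb Gb Abb Bb.
Degree 6 is Abb.

Abb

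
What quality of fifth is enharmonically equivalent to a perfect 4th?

doubly diminished

A perfect fourth spans 5 semitones.
A fifth spanning 5 semitones is doubly diminished (the perfect fifth is 7).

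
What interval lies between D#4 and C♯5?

minor seventh

Counting letters D–E–F–G–A–B–C gives a seventh.
D#→C# = 10 semitones, 1 narrower than the major seventh (11), so minor.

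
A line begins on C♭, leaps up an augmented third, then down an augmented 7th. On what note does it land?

Fb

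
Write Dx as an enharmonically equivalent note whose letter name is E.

E

D## is pitch class 4. The letter E alone is pitch class 4.
Pitch class 4 on E needs no accidental: E.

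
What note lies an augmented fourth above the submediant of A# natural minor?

The submediant of A# natural minor is F#.
An augmented fourth (6 semitones) above F# lands on the letter B, giving B#.

B#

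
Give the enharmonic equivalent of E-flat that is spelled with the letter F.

Fbb

Plain F sits 2 semitones above Eb, so on the letter F the same pitch needs a double flat: Fbb.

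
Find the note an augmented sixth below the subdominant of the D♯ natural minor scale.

Bb

The subdominant of D# natural minor is G#.
An augmented sixth (10 semitones) below G# lands on the letter B, giving Bb.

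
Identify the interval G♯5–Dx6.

augmented fifth

The letter names run G→D, a span of 4 letter steps, so the interval is some kind of fifth.
G# to D## is 8 semitones. A perfect fifth is 7, so 8 makes it augmented.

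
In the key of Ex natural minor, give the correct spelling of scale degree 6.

C##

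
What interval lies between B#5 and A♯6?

The letter names run B→A, a span of 6 letter steps, so the interval is some kind of seventh.
B# to A# is 10 semitones. A major seventh is 11, so 10 makes it minor.

minor seventh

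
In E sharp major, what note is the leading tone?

Degree 7 takes the letter 6 steps above E, which is D.
In major, degree 7 sits 11 semitones above the tonic. E# + 11 semitones is pitch class 4, spelled on D as D##.

D##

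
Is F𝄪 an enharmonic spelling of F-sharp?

Two spellings are enharmonically equivalent only if they share a pitch class.
Here F## → 7, F# → 6; 6 ≠ 7, so they are not.

No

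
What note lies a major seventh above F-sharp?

E#

F up a major seventh is E, so the target letter is E.
From F#, a major seventh is 11 semitones up: E#.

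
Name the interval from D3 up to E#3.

Counting letters D–E gives a second.
D→E# = 3 semitones, 1 wider than the major second (2), so augmented.

augmented second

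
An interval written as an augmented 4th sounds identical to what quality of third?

An augmented fourth spans 6 semitones.
A third spanning 6 semitones is doubly augmented (the major third is 4).

doubly augmented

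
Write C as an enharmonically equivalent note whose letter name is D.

Dbb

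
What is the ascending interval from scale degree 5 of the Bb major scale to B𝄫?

diminished fourth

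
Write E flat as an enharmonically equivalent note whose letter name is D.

Eb is pitch class 3. The letter D alone is pitch class 2.
To reach pitch class 3 from D requires an offset of +1 semitone, i.e. sharp: D#.

D#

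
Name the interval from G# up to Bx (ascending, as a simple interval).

augmented third

Counting letters G–A–B gives a third.
G#→B## = 5 semitones, 1 wider than the major third (4), so augmented.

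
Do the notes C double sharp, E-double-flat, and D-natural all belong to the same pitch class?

C## = pitch class 2 and Ebb = pitch class 2 and D = pitch class 2 — the same pitch class, so they are enharmonic equivalents.

Yes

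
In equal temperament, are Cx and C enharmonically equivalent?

No

Two spellings are enharmonically equivalent only if they share a pitch class.
Here C## → 2, C → 0; 0 ≠ 2, so they are not.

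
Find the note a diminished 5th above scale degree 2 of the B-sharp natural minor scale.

Scale degree 2 of B# natural minor is C##.
A diminished fifth (6 semitones) above C## lands on the letter G, giving G#.

G#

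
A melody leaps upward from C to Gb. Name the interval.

The letter names run C→G, a span of 4 letter steps, so the interval is some kind of fifth.
C to Gb is 6 semitones. A perfect fifth is 7, so 6 makes it diminished.

diminished fifth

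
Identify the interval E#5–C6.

Counting letters E–F–G–A–B–C gives a sixth.
E#→C = 7 semitones, 2 narrower than the major sixth (9), so diminished.

diminished sixth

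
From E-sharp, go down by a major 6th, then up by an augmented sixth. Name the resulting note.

E##

A major sixth down from E# is G# (letter G, 9 semitones down).
An augmented sixth up from G# is E## (letter E, 10 semitones up).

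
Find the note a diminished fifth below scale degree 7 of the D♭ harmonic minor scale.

F#

Scale degree 7 of Db harmonic minor is C.
A diminished fifth (6 semitones) below C lands on the letter F, giving F#.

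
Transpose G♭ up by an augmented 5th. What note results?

A fifth above G lands on the letter D.
An augmented fifth spans 8 semitones, so Gb moves to pitch class 2. On the letter D that is D.

D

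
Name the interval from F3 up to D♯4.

Counting letters F–G–A–B–C–D gives a sixth.
F→D# = 10 semitones, 1 wider than the major sixth (9), so augmented.

augmented sixth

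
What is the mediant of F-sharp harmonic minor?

Degree 3 takes the letter 2 steps above F, which is A.
In harmonic minor, degree 3 sits 3 semitones above the tonic. F# + 3 semitones is pitch class 9, spelled on A as A.

A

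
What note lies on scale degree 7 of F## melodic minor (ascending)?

Degree 7 takes the letter 6 steps above F, which is E.
In melodic minor (ascending), degree 7 sits 11 semitones above the tonic. F## + 11 semitones is pitch class 6, spelled on E as E##.

E##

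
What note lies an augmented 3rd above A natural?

C##

A up a major third is C#, so the target letter is C.
From A, an augmented third is 5 semitones up: C##.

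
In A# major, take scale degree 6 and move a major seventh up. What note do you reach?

E##

Scale degree 6 of A# major is F##.
A major seventh (11 semitones) above F## lands on the letter E, giving E##.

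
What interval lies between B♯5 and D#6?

The letter names run B→D, a span of 2 letter steps, so the interval is some kind of third.
B# to D# is 3 semitones. A major third is 4, so 3 makes it minor.

minor third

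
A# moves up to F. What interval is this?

diminished sixth

Counting letters A–B–C–D–E–F gives a sixth.
A#→F = 7 semitones, 2 narrower than the major sixth (9), so diminished.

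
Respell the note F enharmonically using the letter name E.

E#

F is pitch class 5. The letter E alone is pitch class 4.
To reach pitch class 5 from E requires an offset of +1 semitone, i.e. sharp: E#.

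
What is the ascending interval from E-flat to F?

major second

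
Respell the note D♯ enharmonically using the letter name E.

Plain E sits 1 semitone above D#, so on the letter E the same pitch needs a flat: Eb.

Eb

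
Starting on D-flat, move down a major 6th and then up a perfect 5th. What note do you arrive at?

Cb

A major sixth down from Db is Fb (letter F, 9 semitones down).
A perfect fifth up from Fb is Cb (letter C, 7 semitones up).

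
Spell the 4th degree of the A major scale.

D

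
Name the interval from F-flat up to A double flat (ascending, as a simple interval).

minor third

The letter names run F→A, a span of 2 letter steps, so the interval is some kind of third.
Fb to Abb is 3 semitones. A major third is 4, so 3 makes it minor.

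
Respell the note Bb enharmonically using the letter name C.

Cbb

Bb is pitch class 10. The letter C alone is pitch class 0.
To reach pitch class 10 from C requires an offset of -2 semitones, i.e. double flat: Cbb.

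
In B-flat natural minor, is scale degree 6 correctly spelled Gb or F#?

Each scale degree takes a distinct letter name. Degree 6 of a scale on B must use the letter G.
Gb and F# are enharmonically the same pitch, but only Gb uses the letter G, so it is the correct spelling here.

Gb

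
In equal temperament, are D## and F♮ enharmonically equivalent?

Two spellings are enharmonically equivalent only if they share a pitch class.
Here D## → 4, F → 5; 4 ≠ 5, so they are not.

No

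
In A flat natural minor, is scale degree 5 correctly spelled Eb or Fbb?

Eb

Each scale degree takes a distinct letter name. Degree 5 of a scale on A must use the letter E.
Eb and Fbb are enharmonically the same pitch, but only Eb uses the letter E, so it is the correct spelling here.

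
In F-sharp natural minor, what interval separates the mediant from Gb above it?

diminished seventh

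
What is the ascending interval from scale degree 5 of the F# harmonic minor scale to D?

Scale degree 5 of F# harmonic minor is C#.
C# up to D: letters C→D make it a second; 1 semitone makes it minor.

minor second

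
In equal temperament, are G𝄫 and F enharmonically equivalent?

Gbb = pitch class 5 and F = pitch class 5 — the same pitch class, so they are enharmonic equivalents.

Yes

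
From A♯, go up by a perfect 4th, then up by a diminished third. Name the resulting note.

F

A perfect fourth up from A# is D# (letter D, 5 semitones up).
A diminished third up from D# is F (letter F, 2 semitones up).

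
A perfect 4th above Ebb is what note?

E up a perfect fourth is A, so the target letter is A.
From Ebb, a perfect fourth is 5 semitones up: Abb.

Abb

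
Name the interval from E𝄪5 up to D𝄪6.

Counting letters E–F–G–A–B–C–D gives a seventh.
E##→D## = 10 semitones, 1 narrower than the major seventh (11), so minor.

minor seventh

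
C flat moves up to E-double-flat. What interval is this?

minor third

Counting letters C–D–E gives a third.
Cb→Ebb = 3 semitones, 1 narrower than the major third (4), so minor.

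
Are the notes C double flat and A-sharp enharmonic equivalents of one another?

Yes

Cbb is pitch class 10; A# is pitch class 10.
All spellings map to pitch class 10, so they are enharmonically equivalent.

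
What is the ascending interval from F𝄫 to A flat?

augmented third

Counting letters F–G–A gives a third.
Fbb→Ab = 5 semitones, 1 wider than the major third (4), so augmented.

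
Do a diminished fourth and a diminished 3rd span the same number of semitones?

No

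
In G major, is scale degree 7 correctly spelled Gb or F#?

Each scale degree takes a distinct letter name. Degree 7 of a scale on G must use the letter F.
F# and Gb are enharmonically the same pitch, but only F# uses the letter F, so it is the correct spelling here.

F#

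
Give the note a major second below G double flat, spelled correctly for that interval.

A second below G lands on the letter F.
A major second spans 2 semitones, so Gbb moves to pitch class 3. On the letter F that is Fbb.

Fbb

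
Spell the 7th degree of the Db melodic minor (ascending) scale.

The Db melodic minor (ascending) scale runs Db Eb Fb Gb Ab Bb C.
Degree 7 is C.

C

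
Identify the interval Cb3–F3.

Counting letters C–D–E–F gives a fourth.
Cb→F = 6 semitones, 1 wider than the perfect fourth (5), so augmented.

augmented fourth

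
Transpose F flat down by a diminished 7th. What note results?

G

A seventh below F lands on the letter G.
A diminished seventh spans 9 semitones, so Fb moves to pitch class 7. On the letter G that is G.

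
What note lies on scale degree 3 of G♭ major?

Bb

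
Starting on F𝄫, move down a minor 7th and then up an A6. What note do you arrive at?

A minor seventh down from Fbb is Gbb (letter G, 10 semitones down).
An augmented sixth up from Gbb is Eb (letter E, 10 semitones up).

Eb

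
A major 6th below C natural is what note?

Eb

C down a major sixth is Eb, so the target letter is E.
From C, a major sixth is 9 semitones down: Eb.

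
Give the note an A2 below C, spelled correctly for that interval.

Bbb

C down a major second is Bb, so the target letter is B.
From C, an augmented second is 3 semitones down: Bbb.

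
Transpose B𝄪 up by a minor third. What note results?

D##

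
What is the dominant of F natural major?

C

The F major scale runs F G A Bb C D E.
Degree 5 is C.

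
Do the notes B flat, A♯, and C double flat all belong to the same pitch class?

Yes

Bb is pitch class 10; A# is pitch class 10; Cbb is pitch class 10.
All spellings map to pitch class 10, so they are enharmonically equivalent.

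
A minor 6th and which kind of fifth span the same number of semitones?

A minor sixth spans 8 semitones.
A fifth spanning 8 semitones is augmented (the perfect fifth is 7).

augmented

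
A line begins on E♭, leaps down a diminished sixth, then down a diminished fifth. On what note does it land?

C##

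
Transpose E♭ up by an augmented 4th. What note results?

A fourth above E lands on the letter A.
An augmented fourth spans 6 semitones, so Eb moves to pitch class 9. On the letter A that is A.

A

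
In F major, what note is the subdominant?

Degree 4 takes the letter 3 steps above F, which is B.
In major, degree 4 sits 5 semitones above the tonic. F + 5 semitones is pitch class 10, spelled on B as Bb.

Bb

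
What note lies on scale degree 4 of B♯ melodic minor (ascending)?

Degree 4 takes the letter 3 steps above B, which is E.
In melodic minor (ascending), degree 4 sits 5 semitones above the tonic. B# + 5 semitones is pitch class 5, spelled on E as E#.

E#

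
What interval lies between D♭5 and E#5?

The letter names run D→E, a span of 1 letter step, so the interval is some kind of second.
Db to E# is 4 semitones. A major second is 2, so 4 makes it doubly augmented.

doubly augmented second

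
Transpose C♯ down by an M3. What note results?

A

C down a major third is Ab, so the target letter is A.
From C#, a major third is 4 semitones down: A.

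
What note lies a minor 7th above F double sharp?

E#

A seventh above F lands on the letter E.
A minor seventh spans 10 semitones, so F## moves to pitch class 5. On the letter E that is E#.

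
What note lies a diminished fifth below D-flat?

A fifth below D lands on the letter G.
A diminished fifth spans 6 semitones, so Db moves to pitch class 7. On the letter G that is G.

G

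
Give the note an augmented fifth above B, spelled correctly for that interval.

F##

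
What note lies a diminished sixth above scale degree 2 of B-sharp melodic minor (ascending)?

A

Scale degree 2 of B# melodic minor (ascending) is C##.
A diminished sixth (7 semitones) above C## lands on the letter A, giving A.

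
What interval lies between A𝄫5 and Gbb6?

minor seventh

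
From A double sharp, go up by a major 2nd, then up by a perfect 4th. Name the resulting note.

E##

A major second up from A## is B## (letter B, 2 semitones up).
A perfect fourth up from B## is E## (letter E, 5 semitones up).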